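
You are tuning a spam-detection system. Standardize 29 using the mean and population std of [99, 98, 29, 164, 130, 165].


μ = 114.1667, σ = 46.6598
z = (29 - 114.1667)/46.6598 = -1.8253

-1.8253


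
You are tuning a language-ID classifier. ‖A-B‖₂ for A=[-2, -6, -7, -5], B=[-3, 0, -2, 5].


d = √((-2+ 3)² + (-6-0)² + (-7+ 2)² + (-5-5)²)
  = √(1 + 36 + 25 + 100)
  = √162 = 12.7279

12.7279


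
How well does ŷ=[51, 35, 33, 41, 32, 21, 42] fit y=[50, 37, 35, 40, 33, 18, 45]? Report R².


ȳ = 36.8571
SS_res = Σ(y-ŷ)² = 29
SS_tot = Σ(y-ȳ)² = 622.86
R² = 1 - SS_res/SS_tot = 1 - 0.0466 = 0.9534

0.9534


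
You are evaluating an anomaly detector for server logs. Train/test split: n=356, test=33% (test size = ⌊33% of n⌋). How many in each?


Test = ⌊356·33/100⌋ = 117
Train = 356 - 117 = 239

Train: 239, Test: 117


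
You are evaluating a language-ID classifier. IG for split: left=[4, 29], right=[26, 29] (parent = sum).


Parent = [30, 58], H_parent = 0.9257
H_left = 0.5328 (n=33), H_right = 0.9979 (n=55)
H_children = (33/88)·0.5328 + (55/88)·0.9979 = 0.8235
IG = 0.9257 - 0.8235 = 0.1022

0.1022


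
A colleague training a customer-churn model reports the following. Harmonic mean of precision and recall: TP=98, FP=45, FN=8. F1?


Precision = 98/143 = 0.6853
Recall = 98/106 = 0.9245
F1 = 2·P·R/(P+R) = 2·TP/(2·TP+FP+FN) = 196/(196+45+8) = 196/249 = 0.7871

0.7871


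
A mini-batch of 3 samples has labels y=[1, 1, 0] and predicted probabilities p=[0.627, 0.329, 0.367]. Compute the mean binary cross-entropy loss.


L[0] = -ln(0.627) = 0.4668
L[1] = -ln(0.329) = 1.1117
L[2] = -ln(1-0.367) = -ln(0.633) = 0.4573
mean = (0.4668 + 1.1117 + 0.4573)/3 = 0.6786

0.6786


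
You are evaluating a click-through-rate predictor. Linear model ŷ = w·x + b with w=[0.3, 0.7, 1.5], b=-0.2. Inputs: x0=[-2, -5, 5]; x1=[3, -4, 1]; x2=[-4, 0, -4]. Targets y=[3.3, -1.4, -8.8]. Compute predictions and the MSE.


ŷ0 = (0.3)·(-2) + (0.7)·(-5) + (1.5)·(5) - 0.2 = 3.2
ŷ1 = (0.3)·(3) + (0.7)·(-4) + (1.5)·(1) - 0.2 = -0.6
ŷ2 = (0.3)·(-4) + (0.7)·(0) + (1.5)·(-4) - 0.2 = -7.4
errors² = [0.01, 0.64, 1.96]
MSE = 2.6100/3 = 0.87

0.87


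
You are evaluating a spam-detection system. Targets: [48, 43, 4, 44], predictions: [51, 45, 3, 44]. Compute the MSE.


Squared errors: (48-51)²=9, (43-45)²=4, (4-3)²=1, (44-44)²=0
Sum = 14
MSE = 14/4 = 7/2

7/2


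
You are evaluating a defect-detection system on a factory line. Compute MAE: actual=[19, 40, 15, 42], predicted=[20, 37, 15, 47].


Absolute errors: |19-20|=1, |40-37|=3, |15-15|=0, |42-47|=5
Sum = 9
MAE = 9/4 = 9/4

9/4


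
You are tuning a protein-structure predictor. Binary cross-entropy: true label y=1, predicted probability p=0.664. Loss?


BCE = -[y·ln(p) + (1-y)·ln(1-p)]
= -1·ln(0.664) - 0
= -ln(0.664) = 0.4095

0.4095


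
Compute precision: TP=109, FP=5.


Precision = TP/(TP+FP)
= 109/(109+5)
= 109/114 = 95.61%

95.61%


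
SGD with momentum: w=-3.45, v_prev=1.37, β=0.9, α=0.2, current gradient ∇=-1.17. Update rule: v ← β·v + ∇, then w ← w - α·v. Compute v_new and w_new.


v_new = 0.9·1.37 - 1.17 = 1.233 - 1.17 = 0.063
w_new = -3.45 - 0.2·0.063 = -3.45 - 0.0126 = -3.4626

v_new=0.063, w_new=-3.4626


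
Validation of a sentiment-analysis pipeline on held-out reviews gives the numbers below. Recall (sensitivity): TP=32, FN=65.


Recall = TP/(TP+FN)
= 32/(32+65)
= 32/97 = 32.99%

32.99%


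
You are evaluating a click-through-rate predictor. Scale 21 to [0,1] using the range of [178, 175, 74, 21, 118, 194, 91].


min=21, max=194
(21-21)/(194-21) = 0/173 = 0.0

0.0


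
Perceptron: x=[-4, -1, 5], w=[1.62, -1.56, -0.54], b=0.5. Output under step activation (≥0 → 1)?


z = (-4)·(1.62) + (-1)·(-1.56) + (5)·(-0.54) + 0.5
  = -7.12
step(z) = 0 (z<0)

0


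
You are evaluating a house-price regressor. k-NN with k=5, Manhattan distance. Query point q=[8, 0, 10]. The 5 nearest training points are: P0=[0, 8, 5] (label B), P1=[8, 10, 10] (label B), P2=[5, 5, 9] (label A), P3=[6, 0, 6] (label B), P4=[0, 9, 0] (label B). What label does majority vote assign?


d(q,P0) = 21  (label B)
d(q,P1) = 10  (label B)
d(q,P2) = 9  (label A)
d(q,P3) = 6  (label B)
d(q,P4) = 27  (label B)
Votes: A=1, B=4
Majority → B

B


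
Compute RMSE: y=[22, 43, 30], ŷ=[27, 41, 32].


MSE = 33/3 = 11
RMSE = √(33/3) = 3.3166

3.3166


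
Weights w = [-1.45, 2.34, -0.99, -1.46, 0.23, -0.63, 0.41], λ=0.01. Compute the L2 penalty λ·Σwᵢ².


‖w‖₂² = (-1.45)² + (2.34)² + (-0.99)² + (-1.46)² + (0.23)² + (-0.63)² + (0.41)²
     = 2.1025 + 5.4756 + 0.9801 + 2.1316 + 0.0529 + 0.3969 + 0.1681
     = 11.3077
λ·‖w‖₂² = 0.01·11.3077 = 0.113077

0.113077


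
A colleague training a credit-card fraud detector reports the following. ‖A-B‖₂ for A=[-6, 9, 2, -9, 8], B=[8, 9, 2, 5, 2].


d = √((-6-8)² + (9-9)² + (2-2)² + (-9-5)² + (8-2)²)
  = √(196 + 0 + 0 + 196 + 36)
  = √428 = 20.6882

20.6882


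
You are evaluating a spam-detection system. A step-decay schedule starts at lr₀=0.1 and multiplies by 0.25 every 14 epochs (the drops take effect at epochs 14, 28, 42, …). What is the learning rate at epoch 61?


n_drops = ⌊61/14⌋ = 4
lr = 0.1·0.25^4 = 0.1·0.00390625 = 0.000390625

0.000390625


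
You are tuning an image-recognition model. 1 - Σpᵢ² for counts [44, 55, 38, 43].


Probabilities: [44/180, 55/180, 38/180, 43/180] ≈ [0.2444, 0.3056, 0.2111, 0.2389]
Σpᵢ² = (1936 + 3025 + 1444 + 1849)/180² = 8254/32400
Gini = 1 - Σpᵢ² = 1 - 8254/32400 = 0.7452

0.7452


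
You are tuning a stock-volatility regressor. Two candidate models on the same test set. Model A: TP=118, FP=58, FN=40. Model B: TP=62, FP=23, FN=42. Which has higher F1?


Model A: P=118/176=0.6705, R=118/158=0.7468, F1=2PR/(P+R)=2TP/(2TP+FP+FN)=236/334=0.7066
Model B: P=62/85=0.7294, R=62/104=0.5962, F1=2PR/(P+R)=2TP/(2TP+FP+FN)=124/189=0.6561
0.7066 > 0.6561 → Model A

Model A


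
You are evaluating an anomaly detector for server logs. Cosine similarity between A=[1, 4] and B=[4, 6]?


A·B = 1·4 + 4·6 = 28
‖A‖ = √17 = 4.1231, ‖B‖ = √52 = 7.2111
cos = 28/(√17·√52) = 28/√884 = 0.9417

0.9417


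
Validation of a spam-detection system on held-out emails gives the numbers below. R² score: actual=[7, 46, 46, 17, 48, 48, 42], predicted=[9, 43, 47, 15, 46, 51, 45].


ȳ = 36.2857
SS_res = Σ(y-ŷ)² = 40
SS_tot = Σ(y-ȳ)² = 1725.43
R² = 1 - SS_res/SS_tot = 1 - 0.0232 = 0.9768

0.9768


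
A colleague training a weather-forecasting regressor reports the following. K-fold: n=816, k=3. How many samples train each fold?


Fold size = 816/3 = 272
Training per fold = 816 - 272 = 544

544


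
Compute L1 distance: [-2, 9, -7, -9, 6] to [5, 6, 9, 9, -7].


d = |-2-5| + |9-6| + |-7-9| + |-9-9| + |6+ 7|
  = 7 + 3 + 16 + 18 + 13
  = 57

57


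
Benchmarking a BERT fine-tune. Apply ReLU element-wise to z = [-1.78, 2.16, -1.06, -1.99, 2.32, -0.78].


ReLU(-1.78) = max(0, -1.78) = 0.0
ReLU(2.16) = max(0, 2.16) = 2.16
ReLU(-1.06) = max(0, -1.06) = 0.0
ReLU(-1.99) = max(0, -1.99) = 0.0
ReLU(2.32) = max(0, 2.32) = 2.32
ReLU(-0.78) = max(0, -0.78) = 0.0
result = [0.0, 2.16, 0.0, 0.0, 2.32, 0.0]

[0.0, 2.16, 0.0, 0.0, 2.32, 0.0]


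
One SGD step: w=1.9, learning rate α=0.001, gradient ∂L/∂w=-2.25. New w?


w_new = w - α·∇
= 1.9 - 0.001·-2.25
= 1.9 + 0.00225
= 1.90225

1.90225


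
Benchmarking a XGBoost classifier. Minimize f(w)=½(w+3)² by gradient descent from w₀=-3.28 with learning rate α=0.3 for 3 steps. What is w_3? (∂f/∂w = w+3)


step 1: grad = -3.28+3 = -0.28; w = -3.28 - 0.3·(-0.28) = -3.196
step 2: grad = -3.196+3 = -0.196; w = -3.196 - 0.3·(-0.196) = -3.1372
step 3: grad = -3.1372+3 = -0.1372; w = -3.1372 - 0.3·(-0.1372) = -3.09604

-3.09604


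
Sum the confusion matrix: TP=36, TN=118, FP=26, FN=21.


Total = TP + TN + FP + FN
= 36 + 118 + 26 + 21
= 201
(Predicted positive: 62, predicted negative: 139)

201


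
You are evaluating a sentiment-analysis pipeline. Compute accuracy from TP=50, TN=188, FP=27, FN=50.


Accuracy = (TP+TN)/(TP+TN+FP+FN)
= (50+188)/(315)
= 238/315 = 75.56%

75.56%


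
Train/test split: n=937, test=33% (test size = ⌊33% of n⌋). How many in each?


Test = ⌊937·33/100⌋ = 309
Train = 937 - 309 = 628

Train: 628, Test: 309


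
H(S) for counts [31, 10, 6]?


Probabilities: [31/47, 10/47, 6/47] ≈ [0.6596, 0.2128, 0.1277]
H = -((31/47)·log₂(31/47) + (10/47)·log₂(10/47) + (6/47)·log₂(6/47))
  = 1.2501 bits

1.2501 bits


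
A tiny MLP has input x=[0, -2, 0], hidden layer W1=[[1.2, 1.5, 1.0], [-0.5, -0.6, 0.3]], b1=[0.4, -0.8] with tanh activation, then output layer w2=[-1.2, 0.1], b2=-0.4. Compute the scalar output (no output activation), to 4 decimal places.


z1[0] = (1.2)·(0) + (1.5)·(-2) + (1.0)·(0) + 0.4 = -2.6
z1[1] = (-0.5)·(0) + (-0.6)·(-2) + (0.3)·(0) - 0.8 = 0.4
h = tanh(z1) = [-0.989, 0.3799]
output = (-1.2)·(-0.989) + (0.1)·(0.3799) - 0.4 = 0.8248

0.8248


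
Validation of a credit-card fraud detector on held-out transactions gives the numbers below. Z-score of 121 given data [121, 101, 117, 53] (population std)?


μ = 98, σ = 27.037
z = (121 - 98)/27.037 = 0.8507

0.8507


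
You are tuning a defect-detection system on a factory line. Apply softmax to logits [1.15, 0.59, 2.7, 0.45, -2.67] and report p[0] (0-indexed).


Exponentials: e^1.15=3.1582, e^0.59=1.804, e^2.7=14.8797, e^0.45=1.5683, e^-2.67=0.0693
Sum = 21.4795
Softmax = [0.147, 0.084, 0.6927, 0.073, 0.0032]
p[0] = 3.1582/21.4795 = 0.147

0.147


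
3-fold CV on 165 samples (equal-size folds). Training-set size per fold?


Fold size = 165/3 = 55
Training per fold = 165 - 55 = 110

110


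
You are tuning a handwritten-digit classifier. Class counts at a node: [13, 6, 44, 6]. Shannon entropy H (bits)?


Probabilities: [13/69, 6/69, 44/69, 6/69] ≈ [0.1884, 0.087, 0.6377, 0.087]
H = -((13/69)·log₂(13/69) + (6/69)·log₂(6/69) + (44/69)·log₂(44/69) + (6/69)·log₂(6/69))
  = 1.4804 bits

1.4804 bits


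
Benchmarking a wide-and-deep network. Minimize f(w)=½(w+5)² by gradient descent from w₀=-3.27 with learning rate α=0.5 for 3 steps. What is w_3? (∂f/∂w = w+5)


step 1: grad = -3.27+5 = 1.73; w = -3.27 - 0.5·(1.73) = -4.135
step 2: grad = -4.135+5 = 0.865; w = -4.135 - 0.5·(0.865) = -4.5675
step 3: grad = -4.5675+5 = 0.4325; w = -4.5675 - 0.5·(0.4325) = -4.78375

-4.78375


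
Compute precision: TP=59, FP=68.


Precision = TP/(TP+FP)
= 59/(59+68)
= 59/127 = 46.46%

46.46%


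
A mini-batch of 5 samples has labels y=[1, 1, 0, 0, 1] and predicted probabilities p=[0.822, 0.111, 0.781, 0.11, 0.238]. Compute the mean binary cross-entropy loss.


L[0] = -ln(0.822) = 0.196
L[1] = -ln(0.111) = 2.1982
L[2] = -ln(1-0.781) = -ln(0.219) = 1.5187
L[3] = -ln(1-0.11) = -ln(0.89) = 0.1165
L[4] = -ln(0.238) = 1.4355
mean = (0.196 + 2.1982 + 1.5187 + 0.1165 + 1.4355)/5 = 1.093

1.093


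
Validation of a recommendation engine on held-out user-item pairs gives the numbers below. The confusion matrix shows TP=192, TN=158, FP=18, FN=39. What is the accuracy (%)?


Accuracy = (TP+TN)/(TP+TN+FP+FN)
= (192+158)/(407)
= 350/407 = 86.0%

86.0%


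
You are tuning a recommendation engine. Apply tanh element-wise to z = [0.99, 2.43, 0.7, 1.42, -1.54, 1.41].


tanh(0.99) = 0.7574
tanh(2.43) = 0.9846
tanh(0.7) = 0.6044
tanh(1.42) = 0.8896
tanh(-1.54) = -0.9121
tanh(1.41) = 0.8875
result = [0.7574, 0.9846, 0.6044, 0.8896, -0.9121, 0.8875]

[0.7574, 0.9846, 0.6044, 0.8896, -0.9121, 0.8875]


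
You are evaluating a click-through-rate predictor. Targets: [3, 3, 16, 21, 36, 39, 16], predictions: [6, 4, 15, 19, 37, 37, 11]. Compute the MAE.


Absolute errors: |3-6|=3, |3-4|=1, |16-15|=1, |21-19|=2, |36-37|=1, |39-37|=2, |16-11|=5
Sum = 15
MAE = 15/7 = 15/7

15/7


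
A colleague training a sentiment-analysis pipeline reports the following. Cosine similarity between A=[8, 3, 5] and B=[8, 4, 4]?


A·B = 8·8 + 3·4 + 5·4 = 96
‖A‖ = √98 = 9.8995, ‖B‖ = √96 = 9.798
cos = 96/(√98·√96) = 96/√9408 = 0.9897

0.9897


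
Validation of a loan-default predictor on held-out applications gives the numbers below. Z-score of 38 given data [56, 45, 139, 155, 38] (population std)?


μ = 86.6, σ = 49.9063
z = (38 - 86.6)/49.9063 = -0.9738

-0.9738


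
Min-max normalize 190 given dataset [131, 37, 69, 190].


min=37, max=190
(190-37)/(190-37) = 153/153 = 1.0

1.0


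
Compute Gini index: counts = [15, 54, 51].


Probabilities: [15/120, 54/120, 51/120] ≈ [0.125, 0.45, 0.425]
Σpᵢ² = (225 + 2916 + 2601)/120² = 5742/14400
Gini = 1 - Σpᵢ² = 1 - 5742/14400 = 0.6013

0.6013


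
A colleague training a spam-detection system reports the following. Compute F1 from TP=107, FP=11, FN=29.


Precision = 107/118 = 0.9068
Recall = 107/136 = 0.7868
F1 = 2·P·R/(P+R) = 2·TP/(2·TP+FP+FN) = 214/(214+11+29) = 214/254 = 0.8425

0.8425


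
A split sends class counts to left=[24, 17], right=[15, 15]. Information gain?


Parent = [39, 32], H_parent = 0.993
H_left = 0.9789 (n=41), H_right = 1 (n=30)
H_children = (41/71)·0.9789 + (30/71)·1 = 0.9878
IG = 0.993 - 0.9878 = 0.0052

0.0052


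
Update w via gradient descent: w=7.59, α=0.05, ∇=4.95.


w_new = w - α·∇
= 7.59 - 0.05·4.95
= 7.59 - 0.2475
= 7.3425

7.3425


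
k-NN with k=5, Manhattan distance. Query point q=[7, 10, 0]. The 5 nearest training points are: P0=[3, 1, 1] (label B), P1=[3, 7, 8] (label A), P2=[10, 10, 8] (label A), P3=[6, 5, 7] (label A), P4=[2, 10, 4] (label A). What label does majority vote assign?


d(q,P0) = 14  (label B)
d(q,P1) = 15  (label A)
d(q,P2) = 11  (label A)
d(q,P3) = 13  (label A)
d(q,P4) = 9  (label A)
Votes: A=4, B=1
Majority → A

A


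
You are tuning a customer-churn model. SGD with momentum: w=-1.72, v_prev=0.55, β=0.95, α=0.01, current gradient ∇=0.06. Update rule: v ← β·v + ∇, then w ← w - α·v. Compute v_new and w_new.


v_new = 0.95·0.55 + 0.06 = 0.5225 + 0.06 = 0.5825
w_new = -1.72 - 0.01·0.5825 = -1.72 - 0.005825 = -1.725825

v_new=0.5825, w_new=-1.725825


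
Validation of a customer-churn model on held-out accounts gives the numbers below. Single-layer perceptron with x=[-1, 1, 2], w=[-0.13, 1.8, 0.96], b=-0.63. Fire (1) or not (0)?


z = (-1)·(-0.13) + (1)·(1.8) + (2)·(0.96) - 0.63
  = 3.22
step(z) = 1 (z≥0)

1


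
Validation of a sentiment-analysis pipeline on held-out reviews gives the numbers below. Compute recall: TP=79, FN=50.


Recall = TP/(TP+FN)
= 79/(79+50)
= 79/129 = 61.24%

61.24%


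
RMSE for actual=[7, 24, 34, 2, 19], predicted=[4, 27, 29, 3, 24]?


MSE = 69/5 = 13.8
RMSE = √(69/5) = 3.7148

3.7148


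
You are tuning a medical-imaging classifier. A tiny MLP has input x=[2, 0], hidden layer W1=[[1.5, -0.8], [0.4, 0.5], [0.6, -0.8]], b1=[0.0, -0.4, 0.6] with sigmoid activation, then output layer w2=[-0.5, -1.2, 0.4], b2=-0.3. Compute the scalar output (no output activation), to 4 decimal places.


z1[0] = (1.5)·(2) + (-0.8)·(0) + 0.0 = 3.0
z1[1] = (0.4)·(2) + (0.5)·(0) - 0.4 = 0.4
z1[2] = (0.6)·(2) + (-0.8)·(0) + 0.6 = 1.8
h = sigmoid(z1) = [0.9526, 0.5987, 0.8581]
output = (-0.5)·(0.9526) + (-1.2)·(0.5987) + (0.4)·(0.8581) - 0.3 = -1.1515

-1.1515


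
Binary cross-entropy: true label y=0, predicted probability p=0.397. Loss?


BCE = -[y·ln(p) + (1-y)·ln(1-p)]
= -0 - 1·ln(1-0.397)
= -ln(0.603) = 0.5058

0.5058


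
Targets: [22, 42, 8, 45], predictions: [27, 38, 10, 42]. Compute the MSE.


Squared errors: (22-27)²=25, (42-38)²=16, (8-10)²=4, (45-42)²=9
Sum = 54
MSE = 54/4 = 27/2

27/2


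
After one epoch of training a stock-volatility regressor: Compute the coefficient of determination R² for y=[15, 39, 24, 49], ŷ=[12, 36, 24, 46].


ȳ = 31.75
SS_res = Σ(y-ŷ)² = 27
SS_tot = Σ(y-ȳ)² = 690.75
R² = 1 - SS_res/SS_tot = 1 - 0.0391 = 0.9609

0.9609


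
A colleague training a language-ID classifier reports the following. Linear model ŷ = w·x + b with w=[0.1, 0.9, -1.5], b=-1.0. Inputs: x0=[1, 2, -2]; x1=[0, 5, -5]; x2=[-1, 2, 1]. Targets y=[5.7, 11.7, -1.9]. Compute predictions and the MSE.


ŷ0 = (0.1)·(1) + (0.9)·(2) + (-1.5)·(-2) - 1.0 = 3.9
ŷ1 = (0.1)·(0) + (0.9)·(5) + (-1.5)·(-5) - 1.0 = 11.0
ŷ2 = (0.1)·(-1) + (0.9)·(2) + (-1.5)·(1) - 1.0 = -0.8
errors² = [3.24, 0.49, 1.21]
MSE = 4.9400/3 = 1.6467

1.6467


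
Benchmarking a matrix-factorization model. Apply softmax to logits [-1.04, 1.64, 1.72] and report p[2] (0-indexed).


Exponentials: e^-1.04=0.3535, e^1.64=5.1552, e^1.72=5.5845
Sum = 11.0932
Softmax = [0.0319, 0.4647, 0.5034]
p[2] = 5.5845/11.0932 = 0.5034

0.5034


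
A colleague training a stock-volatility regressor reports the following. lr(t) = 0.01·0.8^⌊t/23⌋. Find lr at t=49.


n_drops = ⌊49/23⌋ = 2
lr = 0.01·0.8^2 = 0.01·0.64 = 0.0064

0.0064


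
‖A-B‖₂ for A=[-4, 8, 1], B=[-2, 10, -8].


d = √((-4+ 2)² + (8-10)² + (1+ 8)²)
  = √(4 + 4 + 81)
  = √89 = 9.434

9.434


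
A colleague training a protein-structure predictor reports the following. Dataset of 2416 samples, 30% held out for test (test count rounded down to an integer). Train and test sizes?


Test = ⌊2416·30/100⌋ = 724
Train = 2416 - 724 = 1692

Train: 1692, Test: 724


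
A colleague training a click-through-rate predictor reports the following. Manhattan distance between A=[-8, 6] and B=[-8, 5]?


d = |-8+ 8| + |6-5|
  = 0 + 1
  = 1

1


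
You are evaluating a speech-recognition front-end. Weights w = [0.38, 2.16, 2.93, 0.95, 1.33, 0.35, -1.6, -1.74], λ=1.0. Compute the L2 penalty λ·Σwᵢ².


‖w‖₂² = (0.38)² + (2.16)² + (2.93)² + (0.95)² + (1.33)² + (0.35)² + (-1.6)² + (-1.74)²
     = 0.1444 + 4.6656 + 8.5849 + 0.9025 + 1.7689 + 0.1225 + 2.56 + 3.0276
     = 21.7764
λ·‖w‖₂² = 1.0·21.7764 = 21.7764

21.7764


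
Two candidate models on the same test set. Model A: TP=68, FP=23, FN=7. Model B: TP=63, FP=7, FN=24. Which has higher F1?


Model A: P=68/91=0.7473, R=68/75=0.9067, F1=2PR/(P+R)=2TP/(2TP+FP+FN)=136/166=0.8193
Model B: P=63/70=0.9, R=63/87=0.7241, F1=2PR/(P+R)=2TP/(2TP+FP+FN)=126/157=0.8025
0.8193 > 0.8025 → Model A

Model A


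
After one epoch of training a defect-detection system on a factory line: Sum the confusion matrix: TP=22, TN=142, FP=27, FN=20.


Total = TP + TN + FP + FN
= 22 + 142 + 27 + 20
= 211
(Predicted positive: 49, predicted negative: 162)

211


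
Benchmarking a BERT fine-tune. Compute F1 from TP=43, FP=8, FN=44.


Precision = 43/51 = 0.8431
Recall = 43/87 = 0.4943
F1 = 2·P·R/(P+R) = 2·TP/(2·TP+FP+FN) = 86/(86+8+44) = 86/138 = 0.6232

0.6232


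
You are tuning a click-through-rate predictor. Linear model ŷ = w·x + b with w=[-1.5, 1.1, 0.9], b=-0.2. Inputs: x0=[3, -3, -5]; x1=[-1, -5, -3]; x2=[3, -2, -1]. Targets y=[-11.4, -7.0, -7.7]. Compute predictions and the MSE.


ŷ0 = (-1.5)·(3) + (1.1)·(-3) + (0.9)·(-5) - 0.2 = -12.5
ŷ1 = (-1.5)·(-1) + (1.1)·(-5) + (0.9)·(-3) - 0.2 = -6.9
ŷ2 = (-1.5)·(3) + (1.1)·(-2) + (0.9)·(-1) - 0.2 = -7.8
errors² = [1.21, 0.01, 0.01]
MSE = 1.2300/3 = 0.41

0.41


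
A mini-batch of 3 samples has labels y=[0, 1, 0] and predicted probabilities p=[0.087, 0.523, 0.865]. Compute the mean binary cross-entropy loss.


L[0] = -ln(1-0.087) = -ln(0.913) = 0.091
L[1] = -ln(0.523) = 0.6482
L[2] = -ln(1-0.865) = -ln(0.135) = 2.0025
mean = (0.091 + 0.6482 + 2.0025)/3 = 0.9139

0.9139


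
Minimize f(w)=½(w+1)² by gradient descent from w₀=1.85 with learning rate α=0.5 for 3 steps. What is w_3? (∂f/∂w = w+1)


step 1: grad = 1.85+1 = 2.85; w = 1.85 - 0.5·(2.85) = 0.425
step 2: grad = 0.425+1 = 1.425; w = 0.425 - 0.5·(1.425) = -0.2875
step 3: grad = -0.2875+1 = 0.7125; w = -0.2875 - 0.5·(0.7125) = -0.64375

-0.64375


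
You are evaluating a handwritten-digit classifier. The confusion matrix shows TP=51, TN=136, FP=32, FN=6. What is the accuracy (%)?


Accuracy = (TP+TN)/(TP+TN+FP+FN)
= (51+136)/(225)
= 187/225 = 83.11%

83.11%


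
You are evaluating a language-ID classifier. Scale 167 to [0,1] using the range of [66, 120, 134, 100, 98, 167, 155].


min=66, max=167
(167-66)/(167-66) = 101/101 = 1.0

1.0


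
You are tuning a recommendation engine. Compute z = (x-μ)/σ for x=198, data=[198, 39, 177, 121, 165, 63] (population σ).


μ = 127.1667, σ = 58.9644
z = (198 - 127.1667)/58.9644 = 1.2013

1.2013


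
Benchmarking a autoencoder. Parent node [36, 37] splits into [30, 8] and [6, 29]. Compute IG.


Parent = [36, 37], H_parent = 0.9999
H_left = 0.7425 (n=38), H_right = 0.661 (n=35)
H_children = (38/73)·0.7425 + (35/73)·0.661 = 0.7034
IG = 0.9999 - 0.7034 = 0.2965

0.2965


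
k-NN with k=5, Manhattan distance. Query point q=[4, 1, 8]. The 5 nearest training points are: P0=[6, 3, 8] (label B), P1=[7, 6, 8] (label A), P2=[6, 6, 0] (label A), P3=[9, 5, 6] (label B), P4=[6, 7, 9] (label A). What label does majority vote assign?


d(q,P0) = 4  (label B)
d(q,P1) = 8  (label A)
d(q,P2) = 15  (label A)
d(q,P3) = 11  (label B)
d(q,P4) = 9  (label A)
Votes: A=3, B=2
Majority → A

A


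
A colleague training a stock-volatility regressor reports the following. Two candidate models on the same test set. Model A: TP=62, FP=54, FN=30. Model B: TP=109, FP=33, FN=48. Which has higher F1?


Model A: P=62/116=0.5345, R=62/92=0.6739, F1=2PR/(P+R)=2TP/(2TP+FP+FN)=124/208=0.5962
Model B: P=109/142=0.7676, R=109/157=0.6943, F1=2PR/(P+R)=2TP/(2TP+FP+FN)=218/299=0.7291
0.5962 < 0.7291 → Model B

Model B


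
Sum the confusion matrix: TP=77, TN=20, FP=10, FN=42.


Total = TP + TN + FP + FN
= 77 + 20 + 10 + 42
= 149
(Predicted positive: 87, predicted negative: 62)

149


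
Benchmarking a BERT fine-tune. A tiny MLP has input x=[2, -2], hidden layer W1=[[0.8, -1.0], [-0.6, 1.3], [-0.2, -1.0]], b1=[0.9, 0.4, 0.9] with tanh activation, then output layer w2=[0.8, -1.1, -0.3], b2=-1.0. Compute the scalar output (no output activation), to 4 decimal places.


z1[0] = (0.8)·(2) + (-1.0)·(-2) + 0.9 = 4.5
z1[1] = (-0.6)·(2) + (1.3)·(-2) + 0.4 = -3.4
z1[2] = (-0.2)·(2) + (-1.0)·(-2) + 0.9 = 2.5
h = tanh(z1) = [0.9998, -0.9978, 0.9866]
output = (0.8)·(0.9998) + (-1.1)·(-0.9978) + (-0.3)·(0.9866) - 1.0 = 0.6014

0.6014


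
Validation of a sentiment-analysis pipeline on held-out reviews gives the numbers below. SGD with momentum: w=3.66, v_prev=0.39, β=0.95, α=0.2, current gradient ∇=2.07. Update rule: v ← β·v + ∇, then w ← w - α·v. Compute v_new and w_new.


v_new = 0.95·0.39 + 2.07 = 0.3705 + 2.07 = 2.4405
w_new = 3.66 - 0.2·2.4405 = 3.66 - 0.4881 = 3.1719

v_new=2.4405, w_new=3.1719


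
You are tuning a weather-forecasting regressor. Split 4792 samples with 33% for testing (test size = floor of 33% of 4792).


Test = ⌊4792·33/100⌋ = 1581
Train = 4792 - 1581 = 3211

Train: 3211, Test: 1581


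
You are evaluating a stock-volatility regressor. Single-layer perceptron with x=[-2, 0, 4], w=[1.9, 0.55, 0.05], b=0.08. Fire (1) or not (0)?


z = (-2)·(1.9) + (0)·(0.55) + (4)·(0.05) + 0.08
  = -3.52
step(z) = 0 (z<0)

0


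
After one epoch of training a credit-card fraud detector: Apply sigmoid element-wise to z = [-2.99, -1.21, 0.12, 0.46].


σ(-2.99) = 1/(1+e^2.99) = 0.0479
σ(-1.21) = 1/(1+e^1.21) = 0.2297
σ(0.12) = 1/(1+e^-0.12) = 0.53
σ(0.46) = 1/(1+e^-0.46) = 0.613
result = [0.0479, 0.2297, 0.53, 0.613]

[0.0479, 0.2297, 0.53, 0.613]


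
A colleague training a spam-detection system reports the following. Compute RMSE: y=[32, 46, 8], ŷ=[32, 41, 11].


MSE = 34/3 = 11.3333
RMSE = √(34/3) = 3.3665

3.3665


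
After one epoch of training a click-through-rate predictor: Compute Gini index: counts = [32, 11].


Probabilities: [32/43, 11/43] ≈ [0.7442, 0.2558]
Σpᵢ² = (1024 + 121)/43² = 1145/1849
Gini = 1 - Σpᵢ² = 1 - 1145/1849 = 0.3807

0.3807


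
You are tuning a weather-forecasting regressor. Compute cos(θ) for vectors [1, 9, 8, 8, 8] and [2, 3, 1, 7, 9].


A·B = 1·2 + 9·3 + 8·1 + 8·7 + 8·9 = 165
‖A‖ = √274 = 16.5529, ‖B‖ = √144 = 12
cos = 165/(√274·√144) = 165/√39456 = 0.8307

0.8307


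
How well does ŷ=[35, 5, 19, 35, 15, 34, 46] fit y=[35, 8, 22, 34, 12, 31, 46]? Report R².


ȳ = 26.8571
SS_res = Σ(y-ŷ)² = 37
SS_tot = Σ(y-ȳ)² = 1100.86
R² = 1 - SS_res/SS_tot = 1 - 0.0336 = 0.9664

0.9664


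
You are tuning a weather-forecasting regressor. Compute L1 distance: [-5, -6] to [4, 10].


d = |-5-4| + |-6-10|
  = 9 + 16
  = 25

25


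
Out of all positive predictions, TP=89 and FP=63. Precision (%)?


Precision = TP/(TP+FP)
= 89/(89+63)
= 89/152 = 58.55%

58.55%


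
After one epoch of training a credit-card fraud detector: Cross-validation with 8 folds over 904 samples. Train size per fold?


Fold size = 904/8 = 113
Training per fold = 904 - 113 = 791

791


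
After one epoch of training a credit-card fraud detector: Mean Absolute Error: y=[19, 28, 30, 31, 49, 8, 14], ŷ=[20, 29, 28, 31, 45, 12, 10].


Absolute errors: |19-20|=1, |28-29|=1, |30-28|=2, |31-31|=0, |49-45|=4, |8-12|=4, |14-10|=4
Sum = 16
MAE = 16/7 = 16/7

16/7


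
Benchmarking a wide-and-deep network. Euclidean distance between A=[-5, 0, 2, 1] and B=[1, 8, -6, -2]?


d = √((-5-1)² + (0-8)² + (2+ 6)² + (1+ 2)²)
  = √(36 + 64 + 64 + 9)
  = √173 = 13.1529

13.1529


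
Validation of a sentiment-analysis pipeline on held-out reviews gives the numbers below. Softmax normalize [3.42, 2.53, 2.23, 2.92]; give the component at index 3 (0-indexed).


Exponentials: e^3.42=30.5694, e^2.53=12.5535, e^2.23=9.2999, e^2.92=18.5413
Sum = 70.9641
Softmax = [0.4308, 0.1769, 0.1311, 0.2613]
p[3] = 18.5413/70.9641 = 0.2613

0.2613


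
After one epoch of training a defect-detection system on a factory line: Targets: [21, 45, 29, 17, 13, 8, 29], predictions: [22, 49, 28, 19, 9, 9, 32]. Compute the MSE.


Squared errors: (21-22)²=1, (45-49)²=16, (29-28)²=1, (17-19)²=4, (13-9)²=16, (8-9)²=1, (29-32)²=9
Sum = 48
MSE = 48/7 = 48/7

48/7


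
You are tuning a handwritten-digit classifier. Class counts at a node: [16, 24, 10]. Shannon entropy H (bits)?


Probabilities: [16/50, 24/50, 10/50] ≈ [0.32, 0.48, 0.2]
H = -((16/50)·log₂(16/50) + (24/50)·log₂(24/50) + (10/50)·log₂(10/50))
  = 1.4987 bits

1.4987 bits


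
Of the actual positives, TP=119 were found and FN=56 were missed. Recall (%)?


Recall = TP/(TP+FN)
= 119/(119+56)
= 119/175 = 68.0%

68.0%


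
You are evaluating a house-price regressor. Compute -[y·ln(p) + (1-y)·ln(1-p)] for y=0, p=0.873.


BCE = -[y·ln(p) + (1-y)·ln(1-p)]
= -0 - 1·ln(1-0.873)
= -ln(0.127) = 2.0636

2.0636


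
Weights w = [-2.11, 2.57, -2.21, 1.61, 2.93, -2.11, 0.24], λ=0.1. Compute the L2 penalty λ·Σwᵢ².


‖w‖₂² = (-2.11)² + (2.57)² + (-2.21)² + (1.61)² + (2.93)² + (-2.11)² + (0.24)²
     = 4.4521 + 6.6049 + 4.8841 + 2.5921 + 8.5849 + 4.4521 + 0.0576
     = 31.6278
λ·‖w‖₂² = 0.1·31.6278 = 3.16278

3.16278


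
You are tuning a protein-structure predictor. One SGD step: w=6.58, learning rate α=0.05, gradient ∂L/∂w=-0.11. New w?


w_new = w - α·∇
= 6.58 - 0.05·-0.11
= 6.58 + 0.0055
= 6.5855

6.5855


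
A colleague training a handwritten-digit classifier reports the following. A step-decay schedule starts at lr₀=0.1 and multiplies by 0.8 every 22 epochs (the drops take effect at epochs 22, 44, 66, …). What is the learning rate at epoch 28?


n_drops = ⌊28/22⌋ = 1
lr = 0.1·0.8^1 = 0.1·0.8 = 0.08

0.08


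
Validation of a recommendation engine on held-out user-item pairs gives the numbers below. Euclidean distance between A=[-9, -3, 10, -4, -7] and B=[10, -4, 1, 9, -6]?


d = √((-9-10)² + (-3+ 4)² + (10-1)² + (-4-9)² + (-7+ 6)²)
  = √(361 + 1 + 81 + 169 + 1)
  = √613 = 24.7588

24.7588


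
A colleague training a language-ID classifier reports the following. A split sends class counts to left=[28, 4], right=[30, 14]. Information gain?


Parent = [58, 18], H_parent = 0.7897
H_left = 0.5436 (n=32), H_right = 0.9024 (n=44)
H_children = (32/76)·0.5436 + (44/76)·0.9024 = 0.7513
IG = 0.7897 - 0.7513 = 0.0384

0.0384


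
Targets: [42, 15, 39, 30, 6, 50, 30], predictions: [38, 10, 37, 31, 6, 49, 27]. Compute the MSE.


Squared errors: (42-38)²=16, (15-10)²=25, (39-37)²=4, (30-31)²=1, (6-6)²=0, (50-49)²=1, (30-27)²=9
Sum = 56
MSE = 56/7 = 8

8


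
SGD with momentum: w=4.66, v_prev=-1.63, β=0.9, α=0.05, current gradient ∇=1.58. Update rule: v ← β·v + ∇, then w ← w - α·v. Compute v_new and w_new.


v_new = 0.9·-1.63 + 1.58 = -1.467 + 1.58 = 0.113
w_new = 4.66 - 0.05·0.113 = 4.66 - 0.00565 = 4.65435

v_new=0.113, w_new=4.65435


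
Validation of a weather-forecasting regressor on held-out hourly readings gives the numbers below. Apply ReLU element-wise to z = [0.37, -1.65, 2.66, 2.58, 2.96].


ReLU(0.37) = max(0, 0.37) = 0.37
ReLU(-1.65) = max(0, -1.65) = 0.0
ReLU(2.66) = max(0, 2.66) = 2.66
ReLU(2.58) = max(0, 2.58) = 2.58
ReLU(2.96) = max(0, 2.96) = 2.96
result = [0.37, 0.0, 2.66, 2.58, 2.96]

[0.37, 0.0, 2.66, 2.58, 2.96]


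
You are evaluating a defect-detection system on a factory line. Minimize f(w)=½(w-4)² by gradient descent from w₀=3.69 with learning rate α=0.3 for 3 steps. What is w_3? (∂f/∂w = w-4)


step 1: grad = 3.69-4 = -0.31; w = 3.69 - 0.3·(-0.31) = 3.783
step 2: grad = 3.783-4 = -0.217; w = 3.783 - 0.3·(-0.217) = 3.8481
step 3: grad = 3.8481-4 = -0.1519; w = 3.8481 - 0.3·(-0.1519) = 3.89367

3.89367


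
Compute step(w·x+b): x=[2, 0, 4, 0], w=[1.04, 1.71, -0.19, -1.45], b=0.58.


z = (2)·(1.04) + (0)·(1.71) + (4)·(-0.19) + (0)·(-1.45) + 0.58
  = 1.9
step(z) = 1 (z≥0)

1


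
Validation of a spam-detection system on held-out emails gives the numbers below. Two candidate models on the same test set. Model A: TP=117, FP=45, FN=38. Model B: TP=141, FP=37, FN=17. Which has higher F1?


Model A: P=117/162=0.7222, R=117/155=0.7548, F1=2PR/(P+R)=2TP/(2TP+FP+FN)=234/317=0.7382
Model B: P=141/178=0.7921, R=141/158=0.8924, F1=2PR/(P+R)=2TP/(2TP+FP+FN)=282/336=0.8393
0.7382 < 0.8393 → Model B

Model B


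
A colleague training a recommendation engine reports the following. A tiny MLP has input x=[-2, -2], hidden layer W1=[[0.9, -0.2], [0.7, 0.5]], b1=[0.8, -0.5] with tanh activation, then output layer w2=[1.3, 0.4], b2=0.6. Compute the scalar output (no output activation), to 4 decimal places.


z1[0] = (0.9)·(-2) + (-0.2)·(-2) + 0.8 = -0.6
z1[1] = (0.7)·(-2) + (0.5)·(-2) - 0.5 = -2.9
h = tanh(z1) = [-0.537, -0.994]
output = (1.3)·(-0.537) + (0.4)·(-0.994) + 0.6 = -0.4957

-0.4957


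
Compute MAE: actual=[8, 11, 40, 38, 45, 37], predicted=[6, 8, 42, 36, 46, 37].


Absolute errors: |8-6|=2, |11-8|=3, |40-42|=2, |38-36|=2, |45-46|=1, |37-37|=0
Sum = 10
MAE = 10/6 = 5/3

5/3


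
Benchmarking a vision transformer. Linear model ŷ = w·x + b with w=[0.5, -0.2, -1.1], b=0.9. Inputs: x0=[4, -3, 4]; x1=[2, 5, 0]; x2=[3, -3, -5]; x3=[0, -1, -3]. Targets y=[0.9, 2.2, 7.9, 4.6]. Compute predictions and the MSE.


ŷ0 = (0.5)·(4) + (-0.2)·(-3) + (-1.1)·(4) + 0.9 = -0.9
ŷ1 = (0.5)·(2) + (-0.2)·(5) + (-1.1)·(0) + 0.9 = 0.9
ŷ2 = (0.5)·(3) + (-0.2)·(-3) + (-1.1)·(-5) + 0.9 = 8.5
ŷ3 = (0.5)·(0) + (-0.2)·(-1) + (-1.1)·(-3) + 0.9 = 4.4
errors² = [3.24, 1.69, 0.36, 0.04]
MSE = 5.3300/4 = 1.3325

1.3325


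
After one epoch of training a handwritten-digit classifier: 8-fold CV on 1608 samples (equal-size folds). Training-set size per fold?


Fold size = 1608/8 = 201
Training per fold = 1608 - 201 = 1407

1407


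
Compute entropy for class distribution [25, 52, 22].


Probabilities: [25/99, 52/99, 22/99] ≈ [0.2525, 0.5253, 0.2222]
H = -((25/99)·log₂(25/99) + (52/99)·log₂(52/99) + (22/99)·log₂(22/99))
  = 1.4715 bits

1.4715 bits


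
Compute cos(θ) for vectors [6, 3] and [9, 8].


A·B = 6·9 + 3·8 = 78
‖A‖ = √45 = 6.7082, ‖B‖ = √145 = 12.0416
cos = 78/(√45·√145) = 78/√6525 = 0.9656

0.9656


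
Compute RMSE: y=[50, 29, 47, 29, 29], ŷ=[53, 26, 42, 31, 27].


MSE = 51/5 = 10.2
RMSE = √(51/5) = 3.1937

3.1937


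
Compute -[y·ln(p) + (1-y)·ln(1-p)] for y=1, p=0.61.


BCE = -[y·ln(p) + (1-y)·ln(1-p)]
= -1·ln(0.61) - 0
= -ln(0.61) = 0.4943

0.4943


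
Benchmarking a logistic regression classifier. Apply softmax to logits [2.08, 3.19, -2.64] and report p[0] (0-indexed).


Exponentials: e^2.08=8.0045, e^3.19=24.2884, e^-2.64=0.0714
Sum = 32.3643
Softmax = [0.2473, 0.7505, 0.0022]
p[0] = 8.0045/32.3643 = 0.2473

0.2473


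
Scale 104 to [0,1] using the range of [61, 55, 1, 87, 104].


min=1, max=104
(104-1)/(104-1) = 103/103 = 1.0

1.0


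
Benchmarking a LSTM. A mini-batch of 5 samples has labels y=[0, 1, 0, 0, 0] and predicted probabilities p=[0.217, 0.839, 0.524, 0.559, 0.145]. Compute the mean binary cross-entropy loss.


L[0] = -ln(1-0.217) = -ln(0.783) = 0.2446
L[1] = -ln(0.839) = 0.1755
L[2] = -ln(1-0.524) = -ln(0.476) = 0.7423
L[3] = -ln(1-0.559) = -ln(0.441) = 0.8187
L[4] = -ln(1-0.145) = -ln(0.855) = 0.1567
mean = (0.2446 + 0.1755 + 0.7423 + 0.8187 + 0.1567)/5 = 0.4276

0.4276


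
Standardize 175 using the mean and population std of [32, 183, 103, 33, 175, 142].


μ = 111.3333, σ = 61.413
z = (175 - 111.3333)/61.413 = 1.0367

1.0367


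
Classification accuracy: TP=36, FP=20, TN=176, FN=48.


Accuracy = (TP+TN)/(TP+TN+FP+FN)
= (36+176)/(280)
= 212/280 = 75.71%

75.71%


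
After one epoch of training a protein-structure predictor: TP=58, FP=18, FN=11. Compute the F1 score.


Precision = 58/76 = 0.7632
Recall = 58/69 = 0.8406
F1 = 2·P·R/(P+R) = 2·TP/(2·TP+FP+FN) = 116/(116+18+11) = 116/145 = 0.8

0.8


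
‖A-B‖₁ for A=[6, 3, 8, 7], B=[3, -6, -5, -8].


d = |6-3| + |3+ 6| + |8+ 5| + |7+ 8|
  = 3 + 9 + 13 + 15
  = 40

40


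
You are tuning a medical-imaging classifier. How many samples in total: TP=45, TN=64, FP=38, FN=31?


Total = TP + TN + FP + FN
= 45 + 64 + 38 + 31
= 178
(Predicted positive: 83, predicted negative: 95)

178


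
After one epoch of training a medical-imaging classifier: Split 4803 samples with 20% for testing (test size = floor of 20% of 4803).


Test = ⌊4803·20/100⌋ = 960
Train = 4803 - 960 = 3843

Train: 3843, Test: 960


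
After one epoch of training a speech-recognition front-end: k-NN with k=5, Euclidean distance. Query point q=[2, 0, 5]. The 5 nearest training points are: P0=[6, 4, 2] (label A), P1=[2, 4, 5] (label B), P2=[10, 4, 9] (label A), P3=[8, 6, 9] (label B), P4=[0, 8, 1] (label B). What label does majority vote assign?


d(q,P0) = 6.4031  (label A)
d(q,P1) = 4.0  (label B)
d(q,P2) = 9.798  (label A)
d(q,P3) = 9.3808  (label B)
d(q,P4) = 9.1652  (label B)
Votes: A=2, B=3
Majority → B

B


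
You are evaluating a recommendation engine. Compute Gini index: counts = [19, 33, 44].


Probabilities: [19/96, 33/96, 44/96] ≈ [0.1979, 0.3438, 0.4583]
Σpᵢ² = (361 + 1089 + 1936)/96² = 3386/9216
Gini = 1 - Σpᵢ² = 1 - 3386/9216 = 0.6326

0.6326


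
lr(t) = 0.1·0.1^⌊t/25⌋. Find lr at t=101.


n_drops = ⌊101/25⌋ = 4
lr = 0.1·0.1^4 = 0.1·0.0001 = 0.00001

0.00001


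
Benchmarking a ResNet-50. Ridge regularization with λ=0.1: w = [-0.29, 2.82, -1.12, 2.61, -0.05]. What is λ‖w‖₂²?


‖w‖₂² = (-0.29)² + (2.82)² + (-1.12)² + (2.61)² + (-0.05)²
     = 0.0841 + 7.9524 + 1.2544 + 6.8121 + 0.0025
     = 16.1055
λ·‖w‖₂² = 0.1·16.1055 = 1.61055

1.61055


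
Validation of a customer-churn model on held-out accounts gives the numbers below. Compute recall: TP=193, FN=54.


Recall = TP/(TP+FN)
= 193/(193+54)
= 193/247 = 78.14%

78.14%


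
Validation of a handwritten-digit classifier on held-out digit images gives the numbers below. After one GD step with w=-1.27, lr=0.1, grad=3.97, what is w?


w_new = w - α·∇
= -1.27 - 0.1·3.97
= -1.27 - 0.397
= -1.667

-1.667


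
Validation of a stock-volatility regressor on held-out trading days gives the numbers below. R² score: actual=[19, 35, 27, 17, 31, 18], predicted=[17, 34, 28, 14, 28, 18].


ȳ = 24.5
SS_res = Σ(y-ŷ)² = 24
SS_tot = Σ(y-ȳ)² = 287.5
R² = 1 - SS_res/SS_tot = 1 - 0.0835 = 0.9165

0.9165


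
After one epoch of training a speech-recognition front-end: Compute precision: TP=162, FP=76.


Precision = TP/(TP+FP)
= 162/(162+76)
= 162/238 = 68.07%

68.07%


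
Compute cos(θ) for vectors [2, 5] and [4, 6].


A·B = 2·4 + 5·6 = 38
‖A‖ = √29 = 5.3852, ‖B‖ = √52 = 7.2111
cos = 38/(√29·√52) = 38/√1508 = 0.9785

0.9785


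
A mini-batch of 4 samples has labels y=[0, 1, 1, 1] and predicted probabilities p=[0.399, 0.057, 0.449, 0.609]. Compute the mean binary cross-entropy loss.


L[0] = -ln(1-0.399) = -ln(0.601) = 0.5092
L[1] = -ln(0.057) = 2.8647
L[2] = -ln(0.449) = 0.8007
L[3] = -ln(0.609) = 0.4959
mean = (0.5092 + 2.8647 + 0.8007 + 0.4959)/4 = 1.1676

1.1676


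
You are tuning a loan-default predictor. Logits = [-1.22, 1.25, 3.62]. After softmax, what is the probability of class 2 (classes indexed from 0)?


Exponentials: e^-1.22=0.2952, e^1.25=3.4903, e^3.62=37.3376
Sum = 41.1231
Softmax = [0.0072, 0.0849, 0.9079]
p[2] = 37.3376/41.1231 = 0.9079

0.9079


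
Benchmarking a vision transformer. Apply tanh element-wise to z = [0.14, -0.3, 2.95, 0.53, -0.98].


tanh(0.14) = 0.1391
tanh(-0.3) = -0.2913
tanh(2.95) = 0.9945
tanh(0.53) = 0.4854
tanh(-0.98) = -0.7531
result = [0.1391, -0.2913, 0.9945, 0.4854, -0.7531]

[0.1391, -0.2913, 0.9945, 0.4854, -0.7531]


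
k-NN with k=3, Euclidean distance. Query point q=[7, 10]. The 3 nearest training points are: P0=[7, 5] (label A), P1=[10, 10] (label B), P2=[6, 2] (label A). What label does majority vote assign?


d(q,P0) = 5.0  (label A)
d(q,P1) = 3.0  (label B)
d(q,P2) = 8.0623  (label A)
Votes: A=2, B=1
Majority → A

A


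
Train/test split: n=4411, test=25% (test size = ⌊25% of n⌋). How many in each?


Test = ⌊4411·25/100⌋ = 1102
Train = 4411 - 1102 = 3309

Train: 3309, Test: 1102


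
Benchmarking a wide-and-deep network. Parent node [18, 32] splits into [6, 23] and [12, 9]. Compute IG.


Parent = [18, 32], H_parent = 0.9427
H_left = 0.7355 (n=29), H_right = 0.9852 (n=21)
H_children = (29/50)·0.7355 + (21/50)·0.9852 = 0.8404
IG = 0.9427 - 0.8404 = 0.1023

0.1023


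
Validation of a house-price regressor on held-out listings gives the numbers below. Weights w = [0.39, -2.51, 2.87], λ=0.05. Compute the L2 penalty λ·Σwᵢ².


‖w‖₂² = (0.39)² + (-2.51)² + (2.87)²
     = 0.1521 + 6.3001 + 8.2369
     = 14.6891
λ·‖w‖₂² = 0.05·14.6891 = 0.734455

0.734455


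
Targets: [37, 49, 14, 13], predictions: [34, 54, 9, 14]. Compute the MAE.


Absolute errors: |37-34|=3, |49-54|=5, |14-9|=5, |13-14|=1
Sum = 14
MAE = 14/4 = 7/2

7/2


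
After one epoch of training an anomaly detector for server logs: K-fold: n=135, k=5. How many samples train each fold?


Fold size = 135/5 = 27
Training per fold = 135 - 27 = 108

108


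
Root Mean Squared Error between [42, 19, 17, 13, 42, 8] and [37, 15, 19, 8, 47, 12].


MSE = 111/6 = 18.5
RMSE = √(111/6) = 4.3012

4.3012


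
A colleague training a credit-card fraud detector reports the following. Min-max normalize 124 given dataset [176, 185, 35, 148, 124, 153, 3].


min=3, max=185
(124-3)/(185-3) = 121/182 = 0.6648

0.6648
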